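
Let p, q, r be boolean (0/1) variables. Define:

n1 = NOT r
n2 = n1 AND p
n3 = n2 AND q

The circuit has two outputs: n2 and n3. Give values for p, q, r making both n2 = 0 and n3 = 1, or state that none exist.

Across all 8 input combinations, none give both n2 = 0 and n3 = 1.

no solution exists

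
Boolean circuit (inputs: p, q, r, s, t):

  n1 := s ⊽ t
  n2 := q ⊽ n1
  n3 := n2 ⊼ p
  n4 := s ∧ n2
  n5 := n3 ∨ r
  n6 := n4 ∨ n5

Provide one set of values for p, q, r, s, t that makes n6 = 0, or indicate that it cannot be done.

p=1, q=0, r=0, s=0, t=1

Check with p=1, q=0, r=0, s=0, t=1:
n1 = s ⊽ t = 0 ⊽ 1 = 0
n2 = q ⊽ n1 = 0 ⊽ 0 = 1
n3 = n2 ⊼ p = 1 ⊼ 1 = 0
n4 = s ∧ n2 = 0 ∧ 1 = 0
n5 = n3 ∨ r = 0 ∨ 0 = 0
n6 = n4 ∨ n5 = 0 ∨ 0 = 0
So n6 = 0 as required.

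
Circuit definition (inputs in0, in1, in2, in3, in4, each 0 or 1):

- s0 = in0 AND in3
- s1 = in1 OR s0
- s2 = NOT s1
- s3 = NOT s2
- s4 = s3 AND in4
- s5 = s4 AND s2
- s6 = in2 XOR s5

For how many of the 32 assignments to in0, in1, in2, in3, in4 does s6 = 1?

16

s6 = in2 XOR s5 must be 1, so in2 and s5 differ.
Enumerating the 32 input combinations, 16 give s6 = 1 and 16 give s6 = 0.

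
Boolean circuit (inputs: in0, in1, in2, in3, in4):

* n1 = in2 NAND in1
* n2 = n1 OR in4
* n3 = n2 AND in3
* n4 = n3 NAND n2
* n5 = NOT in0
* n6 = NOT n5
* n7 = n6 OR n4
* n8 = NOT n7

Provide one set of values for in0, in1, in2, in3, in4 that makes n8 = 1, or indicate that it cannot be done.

n8 = NOT n7 must be 1, so n7 = 0.
Check with in0=0 in1=0 in2=0 in3=1 in4=1:
n1 = in2 NAND in1 = 0 NAND 0 = 1
n2 = n1 OR in4 = 1 OR 1 = 1
n3 = n2 AND in3 = 1 AND 1 = 1
n4 = n3 NAND n2 = 1 NAND 1 = 0
n5 = NOT in0 = NOT 0 = 1
n6 = NOT n5 = NOT 1 = 0
n7 = n6 OR n4 = 0 OR 0 = 0
n8 = NOT n7 = NOT 0 = 1
So n8 = 1 as required.

in0=0 in1=0 in2=0 in3=1 in4=1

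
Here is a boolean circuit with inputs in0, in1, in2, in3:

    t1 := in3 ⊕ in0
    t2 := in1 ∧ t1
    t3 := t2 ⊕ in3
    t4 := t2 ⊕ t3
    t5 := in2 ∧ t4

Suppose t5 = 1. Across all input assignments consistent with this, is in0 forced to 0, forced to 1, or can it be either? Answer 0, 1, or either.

Both values of in0 occur among assignments with t5 = 1:
  in0=0: in0=0, in1=0, in2=1, in3=1
  in0=1: in0=1, in1=0, in2=1, in3=1

either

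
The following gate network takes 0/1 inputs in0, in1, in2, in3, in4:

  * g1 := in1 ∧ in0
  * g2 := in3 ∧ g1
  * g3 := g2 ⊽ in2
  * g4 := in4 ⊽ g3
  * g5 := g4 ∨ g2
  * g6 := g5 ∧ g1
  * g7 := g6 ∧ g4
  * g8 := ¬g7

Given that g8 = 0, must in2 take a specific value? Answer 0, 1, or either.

Both values of in2 occur among assignments with g8 = 0:
  in2=0: in0=1, in1=1, in2=0, in3=1, in4=0
  in2=1: in0=1, in1=1, in2=1, in3=0, in4=0

either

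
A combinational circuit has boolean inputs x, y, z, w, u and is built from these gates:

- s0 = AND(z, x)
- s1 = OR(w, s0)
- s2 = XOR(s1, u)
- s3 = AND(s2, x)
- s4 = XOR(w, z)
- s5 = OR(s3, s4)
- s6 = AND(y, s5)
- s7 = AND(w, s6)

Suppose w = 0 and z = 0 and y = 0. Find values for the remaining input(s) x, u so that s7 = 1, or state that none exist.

With w = 0 and z = 0 and y = 0 fixed, none of the 4 settings of x, u give s7 = 1.
For example, with x=1, u=0:
s0 = AND(z, x) = AND(0, 1) = 0
s1 = OR(w, s0) = OR(0, 0) = 0
s2 = XOR(s1, u) = XOR(0, 0) = 0
s3 = AND(s2, x) = AND(0, 1) = 0
s4 = XOR(w, z) = XOR(0, 0) = 0
s5 = OR(s3, s4) = OR(0, 0) = 0
s6 = AND(y, s5) = AND(0, 0) = 0
s7 = AND(w, s6) = AND(0, 0) = 0
giving s7 = 0 ≠ 1.

no solution exists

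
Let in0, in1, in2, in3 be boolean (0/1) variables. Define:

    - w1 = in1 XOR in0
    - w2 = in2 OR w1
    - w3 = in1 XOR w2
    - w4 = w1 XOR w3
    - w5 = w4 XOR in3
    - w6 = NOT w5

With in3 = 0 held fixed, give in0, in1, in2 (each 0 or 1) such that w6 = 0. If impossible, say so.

Check with in3 = 0 and in0=1, in1=1, in2=0:
w1 = in1 XOR in0 = 1 XOR 1 = 0
w2 = in2 OR w1 = 0 OR 0 = 0
w3 = in1 XOR w2 = 1 XOR 0 = 1
w4 = w1 XOR w3 = 0 XOR 1 = 1
w5 = w4 XOR in3 = 1 XOR 0 = 1
w6 = NOT w5 = NOT 1 = 0
So w6 = 0.

in0=1 in1=1 in2=0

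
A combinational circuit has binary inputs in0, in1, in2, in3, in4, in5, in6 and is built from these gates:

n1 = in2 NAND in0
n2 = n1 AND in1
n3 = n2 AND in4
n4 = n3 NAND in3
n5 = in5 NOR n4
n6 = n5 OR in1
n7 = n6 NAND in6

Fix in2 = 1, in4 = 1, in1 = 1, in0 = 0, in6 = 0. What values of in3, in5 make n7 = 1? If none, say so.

in3=1 in5=1

n7 = n6 NAND in6 must be 1, so at least one of n6, in6 is 0.
Check with in2 = 1, in4 = 1, in1 = 1, in0 = 0, in6 = 0 and in3=1, in5=1:
n1 = in2 NAND in0 = 1 NAND 0 = 1
n2 = n1 AND in1 = 1 AND 1 = 1
n3 = n2 AND in4 = 1 AND 1 = 1
n4 = n3 NAND in3 = 1 NAND 1 = 0
n5 = in5 NOR n4 = 1 NOR 0 = 0
n6 = n5 OR in1 = 0 OR 1 = 1
n7 = n6 NAND in6 = 1 NAND 0 = 1
So n7 = 1.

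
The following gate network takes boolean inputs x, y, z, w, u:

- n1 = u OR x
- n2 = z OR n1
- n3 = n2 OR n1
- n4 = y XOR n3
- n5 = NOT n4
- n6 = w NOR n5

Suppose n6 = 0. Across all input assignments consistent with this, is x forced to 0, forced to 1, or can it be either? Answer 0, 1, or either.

either

Both values of x occur among assignments with n6 = 0:
  x=0: x=0, y=0, z=0, w=0, u=0
  x=1: x=1, y=0, z=0, w=1, u=0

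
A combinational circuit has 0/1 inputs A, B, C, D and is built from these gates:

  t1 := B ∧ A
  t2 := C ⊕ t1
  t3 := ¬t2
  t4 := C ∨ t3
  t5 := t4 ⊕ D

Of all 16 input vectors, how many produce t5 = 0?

t5 = t4 ⊕ D must be 0, so t4 and D are equal.
Enumerating the 16 input combinations, 8 give t5 = 0 and 8 give t5 = 1.

8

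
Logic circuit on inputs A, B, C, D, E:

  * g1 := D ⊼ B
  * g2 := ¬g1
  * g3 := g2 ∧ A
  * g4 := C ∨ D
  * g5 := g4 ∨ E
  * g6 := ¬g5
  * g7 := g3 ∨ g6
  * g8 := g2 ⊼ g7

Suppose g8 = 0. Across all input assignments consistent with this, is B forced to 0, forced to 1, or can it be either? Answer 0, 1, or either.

1

g8 = g2 ⊼ g7 must be 0, so both g2 = 1 and g7 = 1.
g2 = ¬g1 must be 1, so g1 = 0.
Every assignment with g8 = 0 has B = 1; there are 4 such assignment(s).
  A=1, B=1, C=0, D=1, E=0
  A=1, B=1, C=0, D=1, E=1
  A=1, B=1, C=1, D=1, E=0
  A=1, B=1, C=1, D=1, E=1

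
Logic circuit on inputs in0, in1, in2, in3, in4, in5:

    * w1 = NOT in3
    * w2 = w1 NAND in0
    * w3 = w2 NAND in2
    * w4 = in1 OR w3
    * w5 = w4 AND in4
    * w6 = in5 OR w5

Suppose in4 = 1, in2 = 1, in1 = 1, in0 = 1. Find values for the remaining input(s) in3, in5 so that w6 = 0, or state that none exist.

no solution exists

With in4 = 1, in2 = 1, in1 = 1, in0 = 1 fixed, none of the 4 settings of in3, in5 give w6 = 0.
For example, with in3=1, in5=1:
w1 = NOT in3 = NOT 1 = 0
w2 = w1 NAND in0 = 0 NAND 1 = 1
w3 = w2 NAND in2 = 1 NAND 1 = 0
w4 = in1 OR w3 = 1 OR 0 = 1
w5 = w4 AND in4 = 1 AND 1 = 1
w6 = in5 OR w5 = 1 OR 1 = 1
giving w6 = 1 ≠ 0.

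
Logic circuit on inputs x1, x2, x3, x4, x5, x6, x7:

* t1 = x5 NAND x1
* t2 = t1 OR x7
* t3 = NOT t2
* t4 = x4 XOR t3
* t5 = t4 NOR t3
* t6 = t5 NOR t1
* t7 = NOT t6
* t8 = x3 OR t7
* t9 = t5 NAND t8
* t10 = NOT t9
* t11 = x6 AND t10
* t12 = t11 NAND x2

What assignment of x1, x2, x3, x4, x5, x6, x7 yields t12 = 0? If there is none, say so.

Check with x1=0 x2=1 x3=0 x4=0 x5=1 x6=1 x7=0:
t1 = x5 NAND x1 = 1 NAND 0 = 1
t2 = t1 OR x7 = 1 OR 0 = 1
t3 = NOT t2 = NOT 1 = 0
t4 = x4 XOR t3 = 0 XOR 0 = 0
t5 = t4 NOR t3 = 0 NOR 0 = 1
t6 = t5 NOR t1 = 1 NOR 1 = 0
t7 = NOT t6 = NOT 0 = 1
t8 = x3 OR t7 = 0 OR 1 = 1
t9 = t5 NAND t8 = 1 NAND 1 = 0
t10 = NOT t9 = NOT 0 = 1
t11 = x6 AND t10 = 1 AND 1 = 1
t12 = t11 NAND x2 = 1 NAND 1 = 0
So t12 = 0 as required.

x1=0 x2=1 x3=0 x4=0 x5=1 x6=1 x7=0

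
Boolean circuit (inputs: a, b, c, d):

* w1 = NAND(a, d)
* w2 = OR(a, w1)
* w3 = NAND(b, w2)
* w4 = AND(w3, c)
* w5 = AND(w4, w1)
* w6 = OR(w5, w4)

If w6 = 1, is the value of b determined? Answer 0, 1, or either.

w6 = OR(w5, w4) must be 1, so at least one of w5, w4 is 1.
Every assignment with w6 = 1 has b = 0; there are 4 such assignment(s).
  a=0, b=0, c=1, d=0
  a=0, b=0, c=1, d=1
  a=1, b=0, c=1, d=0
  a=1, b=0, c=1, d=1

0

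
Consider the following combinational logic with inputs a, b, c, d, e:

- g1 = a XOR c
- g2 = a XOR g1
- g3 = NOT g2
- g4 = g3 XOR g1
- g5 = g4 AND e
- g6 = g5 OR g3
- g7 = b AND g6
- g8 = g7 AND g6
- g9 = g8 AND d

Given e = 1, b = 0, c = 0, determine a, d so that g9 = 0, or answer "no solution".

g9 = g8 AND d must be 0, so at least one of g8, d is 0.
Check with e = 1, b = 0, c = 0 and a=1, d=0:
g1 = a XOR c = 1 XOR 0 = 1
g2 = a XOR g1 = 1 XOR 1 = 0
g3 = NOT g2 = NOT 0 = 1
g4 = g3 XOR g1 = 1 XOR 1 = 0
g5 = g4 AND e = 0 AND 1 = 0
g6 = g5 OR g3 = 0 OR 1 = 1
g7 = b AND g6 = 0 AND 1 = 0
g8 = g7 AND g6 = 0 AND 1 = 0
g9 = g8 AND d = 0 AND 0 = 0
So g9 = 0.

a=1 d=0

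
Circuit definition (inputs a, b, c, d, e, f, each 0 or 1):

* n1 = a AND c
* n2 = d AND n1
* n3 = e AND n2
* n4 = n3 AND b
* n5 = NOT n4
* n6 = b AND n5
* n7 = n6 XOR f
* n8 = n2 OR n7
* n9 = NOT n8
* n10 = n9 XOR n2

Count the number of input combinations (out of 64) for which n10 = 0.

28

n10 = n9 XOR n2 must be 0, so n9 and n2 are equal.
Enumerating the 64 input combinations, 28 give n10 = 0 and 36 give n10 = 1.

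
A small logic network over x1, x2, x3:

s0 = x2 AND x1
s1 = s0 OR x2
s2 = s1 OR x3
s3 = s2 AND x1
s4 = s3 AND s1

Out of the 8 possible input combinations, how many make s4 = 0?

s4 = s3 AND s1 must be 0, so at least one of s3, s1 is 0.
Satisfying assignments:
  x1=0, x2=0, x3=0
  x1=0, x2=0, x3=1
  x1=0, x2=1, x3=0
  x1=0, x2=1, x3=1
  x1=1, x2=0, x3=0
  x1=1, x2=0, x3=1

6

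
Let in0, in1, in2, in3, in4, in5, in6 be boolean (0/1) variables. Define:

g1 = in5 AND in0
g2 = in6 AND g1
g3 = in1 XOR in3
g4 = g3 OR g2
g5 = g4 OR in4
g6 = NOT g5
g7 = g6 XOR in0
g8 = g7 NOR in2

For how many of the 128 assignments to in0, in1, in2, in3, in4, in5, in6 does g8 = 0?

98

g8 = g7 NOR in2 must be 0, so at least one of g7, in2 is 1.
Enumerating the 128 input combinations, 98 give g8 = 0 and 30 give g8 = 1.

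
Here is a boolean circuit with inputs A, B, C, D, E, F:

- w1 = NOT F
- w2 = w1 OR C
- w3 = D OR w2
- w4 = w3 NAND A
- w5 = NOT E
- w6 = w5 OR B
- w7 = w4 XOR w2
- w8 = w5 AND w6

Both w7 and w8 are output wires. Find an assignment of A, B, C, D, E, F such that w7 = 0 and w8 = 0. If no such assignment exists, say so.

A=0, B=0, C=1, D=0, E=1, F=1

Check with A=0, B=0, C=1, D=0, E=1, F=1:
w1 = NOT F = NOT 1 = 0
w2 = w1 OR C = 0 OR 1 = 1
w3 = D OR w2 = 0 OR 1 = 1
w4 = w3 NAND A = 1 NAND 0 = 1
w5 = NOT E = NOT 1 = 0
w6 = w5 OR B = 0 OR 0 = 0
w7 = w4 XOR w2 = 1 XOR 1 = 0
w8 = w5 AND w6 = 0 AND 0 = 0
So w7 = 0 and w8 = 0.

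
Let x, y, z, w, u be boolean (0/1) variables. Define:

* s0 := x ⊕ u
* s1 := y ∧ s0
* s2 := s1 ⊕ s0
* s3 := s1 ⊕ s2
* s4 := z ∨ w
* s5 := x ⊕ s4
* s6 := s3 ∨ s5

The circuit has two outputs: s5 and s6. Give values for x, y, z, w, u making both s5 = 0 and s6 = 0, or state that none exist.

Check with x=1, y=1, z=0, w=1, u=1:
s0 = x ⊕ u = 1 ⊕ 1 = 0
s1 = y ∧ s0 = 1 ∧ 0 = 0
s2 = s1 ⊕ s0 = 0 ⊕ 0 = 0
s3 = s1 ⊕ s2 = 0 ⊕ 0 = 0
s4 = z ∨ w = 0 ∨ 1 = 1
s5 = x ⊕ s4 = 1 ⊕ 1 = 0
s6 = s3 ∨ s5 = 0 ∨ 0 = 0
So s5 = 0 and s6 = 0.

x=1, y=1, z=0, w=1, u=1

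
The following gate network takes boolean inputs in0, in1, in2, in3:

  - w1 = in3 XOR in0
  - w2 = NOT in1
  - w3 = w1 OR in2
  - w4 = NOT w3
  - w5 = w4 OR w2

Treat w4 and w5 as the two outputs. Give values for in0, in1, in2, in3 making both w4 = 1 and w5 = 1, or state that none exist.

in0=1, in1=1, in2=0, in3=1

Check with in0=1, in1=1, in2=0, in3=1:
w1 = in3 XOR in0 = 1 XOR 1 = 0
w2 = NOT in1 = NOT 1 = 0
w3 = w1 OR in2 = 0 OR 0 = 0
w4 = NOT w3 = NOT 0 = 1
w5 = w4 OR w2 = 1 OR 0 = 1
So w4 = 1 and w5 = 1.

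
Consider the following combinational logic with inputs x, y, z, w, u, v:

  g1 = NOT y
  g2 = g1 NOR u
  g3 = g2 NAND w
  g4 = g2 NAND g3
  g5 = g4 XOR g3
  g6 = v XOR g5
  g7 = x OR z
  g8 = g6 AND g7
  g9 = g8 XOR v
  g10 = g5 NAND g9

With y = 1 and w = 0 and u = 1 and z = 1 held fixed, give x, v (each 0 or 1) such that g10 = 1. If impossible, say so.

x=0 v=1

Check with y = 1 and w = 0 and u = 1 and z = 1 and x=0, v=1:
g1 = NOT y = NOT 1 = 0
g2 = g1 NOR u = 0 NOR 1 = 0
g3 = g2 NAND w = 0 NAND 0 = 1
g4 = g2 NAND g3 = 0 NAND 1 = 1
g5 = g4 XOR g3 = 1 XOR 1 = 0
g6 = v XOR g5 = 1 XOR 0 = 1
g7 = x OR z = 0 OR 1 = 1
g8 = g6 AND g7 = 1 AND 1 = 1
g9 = g8 XOR v = 1 XOR 1 = 0
g10 = g5 NAND g9 = 0 NAND 0 = 1
So g10 = 1.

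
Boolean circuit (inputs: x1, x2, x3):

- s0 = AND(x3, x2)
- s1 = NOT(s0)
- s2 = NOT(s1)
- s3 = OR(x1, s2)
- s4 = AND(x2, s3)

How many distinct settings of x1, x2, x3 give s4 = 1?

3

s4 = AND(x2, s3) must be 1, so both x2 = 1 and s3 = 1.
s3 = OR(x1, s2) must be 1, so at least one of x1, s2 is 1.
Satisfying assignments:
  x1=0, x2=1, x3=1
  x1=1, x2=1, x3=0
  x1=1, x2=1, x3=1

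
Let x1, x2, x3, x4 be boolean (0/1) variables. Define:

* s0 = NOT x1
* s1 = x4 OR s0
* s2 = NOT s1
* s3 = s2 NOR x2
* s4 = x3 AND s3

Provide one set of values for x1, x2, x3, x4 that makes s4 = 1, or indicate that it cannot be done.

x1=0 x2=0 x3=1 x4=1

s4 = x3 AND s3 must be 1, so both x3 = 1 and s3 = 1.
s3 = s2 NOR x2 must be 1, so both s2 = 0 and x2 = 0.
s2 = NOT s1 must be 0, so s1 = 1.
Check with x1=0 x2=0 x3=1 x4=1:
s0 = NOT x1 = NOT 0 = 1
s1 = x4 OR s0 = 1 OR 1 = 1
s2 = NOT s1 = NOT 1 = 0
s3 = s2 NOR x2 = 0 NOR 0 = 1
s4 = x3 AND s3 = 1 AND 1 = 1
So s4 = 1 as required.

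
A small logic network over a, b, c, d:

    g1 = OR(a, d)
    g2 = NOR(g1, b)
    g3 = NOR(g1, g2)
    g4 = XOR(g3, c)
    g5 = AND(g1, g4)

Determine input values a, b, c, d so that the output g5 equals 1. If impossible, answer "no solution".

a=1, b=0, c=1, d=1

Check with a=1, b=0, c=1, d=1:
g1 = OR(a, d) = OR(1, 1) = 1
g2 = NOR(g1, b) = NOR(1, 0) = 0
g3 = NOR(g1, g2) = NOR(1, 0) = 0
g4 = XOR(g3, c) = XOR(0, 1) = 1
g5 = AND(g1, g4) = AND(1, 1) = 1
So g5 = 1 as required.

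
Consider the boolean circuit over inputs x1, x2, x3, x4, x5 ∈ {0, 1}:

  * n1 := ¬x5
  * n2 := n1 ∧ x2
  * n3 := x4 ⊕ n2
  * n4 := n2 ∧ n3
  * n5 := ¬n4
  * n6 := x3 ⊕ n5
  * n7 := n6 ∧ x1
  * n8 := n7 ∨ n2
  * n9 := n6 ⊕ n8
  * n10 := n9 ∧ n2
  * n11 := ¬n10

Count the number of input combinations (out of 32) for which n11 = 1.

28

n11 = ¬n10 must be 1, so n10 = 0.
Enumerating the 32 input combinations, 28 give n11 = 1 and 4 give n11 = 0.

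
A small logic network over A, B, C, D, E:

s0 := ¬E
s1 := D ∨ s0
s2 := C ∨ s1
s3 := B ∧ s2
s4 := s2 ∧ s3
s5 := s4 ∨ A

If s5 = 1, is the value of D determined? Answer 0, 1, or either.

Both values of D occur among assignments with s5 = 1:
  D=0: A=0, B=1, C=0, D=0, E=0
  D=1: A=0, B=1, C=0, D=1, E=0

either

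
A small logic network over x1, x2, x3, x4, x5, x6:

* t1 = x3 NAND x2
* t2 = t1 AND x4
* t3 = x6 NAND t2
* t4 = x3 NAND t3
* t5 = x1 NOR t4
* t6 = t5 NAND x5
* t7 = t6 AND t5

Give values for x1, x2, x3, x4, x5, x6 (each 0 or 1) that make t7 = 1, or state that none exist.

x1=0, x2=1, x3=1, x4=1, x5=0, x6=0

t7 = t6 AND t5 must be 1, so both t6 = 1 and t5 = 1.
t6 = t5 NAND x5 must be 1, so at least one of t5, x5 is 0.
Check with x1=0, x2=1, x3=1, x4=1, x5=0, x6=0:
t1 = x3 NAND x2 = 1 NAND 1 = 0
t2 = t1 AND x4 = 0 AND 1 = 0
t3 = x6 NAND t2 = 0 NAND 0 = 1
t4 = x3 NAND t3 = 1 NAND 1 = 0
t5 = x1 NOR t4 = 0 NOR 0 = 1
t6 = t5 NAND x5 = 1 NAND 0 = 1
t7 = t6 AND t5 = 1 AND 1 = 1
So t7 = 1 as required.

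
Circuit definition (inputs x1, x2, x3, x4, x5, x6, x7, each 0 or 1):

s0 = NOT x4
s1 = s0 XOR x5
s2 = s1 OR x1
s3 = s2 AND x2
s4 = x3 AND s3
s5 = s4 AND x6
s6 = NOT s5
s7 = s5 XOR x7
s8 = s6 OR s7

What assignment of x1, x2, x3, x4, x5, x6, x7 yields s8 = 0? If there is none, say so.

s8 = s6 OR s7 must be 0, so both s6 = 0 and s7 = 0.
s6 = NOT s5 must be 0, so s5 = 1.
Check with x1=0, x2=1, x3=1, x4=1, x5=1, x6=1, x7=1:
s0 = NOT x4 = NOT 1 = 0
s1 = s0 XOR x5 = 0 XOR 1 = 1
s2 = s1 OR x1 = 1 OR 0 = 1
s3 = s2 AND x2 = 1 AND 1 = 1
s4 = x3 AND s3 = 1 AND 1 = 1
s5 = s4 AND x6 = 1 AND 1 = 1
s6 = NOT s5 = NOT 1 = 0
s7 = s5 XOR x7 = 1 XOR 1 = 0
s8 = s6 OR s7 = 0 OR 0 = 0
So s8 = 0 as required.

x1=0, x2=1, x3=1, x4=1, x5=1, x6=1, x7=1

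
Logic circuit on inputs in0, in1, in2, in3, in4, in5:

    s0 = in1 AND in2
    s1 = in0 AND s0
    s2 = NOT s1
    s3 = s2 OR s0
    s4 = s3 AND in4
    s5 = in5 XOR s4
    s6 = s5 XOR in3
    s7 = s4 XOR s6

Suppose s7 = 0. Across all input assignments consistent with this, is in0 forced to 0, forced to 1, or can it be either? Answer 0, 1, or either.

Both values of in0 occur among assignments with s7 = 0:
  in0=0: in0=0, in1=0, in2=0, in3=0, in4=0, in5=0
  in0=1: in0=1, in1=0, in2=0, in3=0, in4=0, in5=0

either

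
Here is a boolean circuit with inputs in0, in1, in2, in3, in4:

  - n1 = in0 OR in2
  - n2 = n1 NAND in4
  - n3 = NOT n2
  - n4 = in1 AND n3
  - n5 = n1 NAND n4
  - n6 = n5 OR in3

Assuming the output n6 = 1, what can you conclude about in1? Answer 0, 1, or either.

Both values of in1 occur among assignments with n6 = 1:
  in1=0: in0=0, in1=0, in2=0, in3=0, in4=0
  in1=1: in0=0, in1=1, in2=0, in3=0, in4=0

either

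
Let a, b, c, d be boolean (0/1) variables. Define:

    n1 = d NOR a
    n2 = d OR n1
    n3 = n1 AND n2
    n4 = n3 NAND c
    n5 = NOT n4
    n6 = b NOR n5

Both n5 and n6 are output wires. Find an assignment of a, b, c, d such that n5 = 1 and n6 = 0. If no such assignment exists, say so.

a=0, b=1, c=1, d=0

Check with a=0, b=1, c=1, d=0:
n1 = d NOR a = 0 NOR 0 = 1
n2 = d OR n1 = 0 OR 1 = 1
n3 = n1 AND n2 = 1 AND 1 = 1
n4 = n3 NAND c = 1 NAND 1 = 0
n5 = NOT n4 = NOT 0 = 1
n6 = b NOR n5 = 1 NOR 1 = 0
So n5 = 1 and n6 = 0.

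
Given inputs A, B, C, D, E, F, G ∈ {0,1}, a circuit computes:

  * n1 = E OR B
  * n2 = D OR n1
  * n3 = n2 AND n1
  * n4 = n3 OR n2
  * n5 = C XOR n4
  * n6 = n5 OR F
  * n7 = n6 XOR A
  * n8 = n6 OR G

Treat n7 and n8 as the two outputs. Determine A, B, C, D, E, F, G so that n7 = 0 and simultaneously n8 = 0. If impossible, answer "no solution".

A=0, B=1, C=1, D=1, E=1, F=0, G=0

Check with A=0, B=1, C=1, D=1, E=1, F=0, G=0:
n1 = E OR B = 1 OR 1 = 1
n2 = D OR n1 = 1 OR 1 = 1
n3 = n2 AND n1 = 1 AND 1 = 1
n4 = n3 OR n2 = 1 OR 1 = 1
n5 = C XOR n4 = 1 XOR 1 = 0
n6 = n5 OR F = 0 OR 0 = 0
n7 = n6 XOR A = 0 XOR 0 = 0
n8 = n6 OR G = 0 OR 0 = 0
So n7 = 0 and n8 = 0.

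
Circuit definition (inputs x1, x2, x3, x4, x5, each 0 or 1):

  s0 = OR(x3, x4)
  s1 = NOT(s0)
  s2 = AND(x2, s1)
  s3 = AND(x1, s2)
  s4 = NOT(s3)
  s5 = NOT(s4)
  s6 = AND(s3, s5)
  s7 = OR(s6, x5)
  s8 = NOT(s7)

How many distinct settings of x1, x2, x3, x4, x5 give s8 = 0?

s8 = NOT(s7) must be 0, so s7 = 1.
s7 = OR(s6, x5) must be 1, so at least one of s6, x5 is 1.
Enumerating the 32 input combinations, 17 give s8 = 0 and 15 give s8 = 1.

17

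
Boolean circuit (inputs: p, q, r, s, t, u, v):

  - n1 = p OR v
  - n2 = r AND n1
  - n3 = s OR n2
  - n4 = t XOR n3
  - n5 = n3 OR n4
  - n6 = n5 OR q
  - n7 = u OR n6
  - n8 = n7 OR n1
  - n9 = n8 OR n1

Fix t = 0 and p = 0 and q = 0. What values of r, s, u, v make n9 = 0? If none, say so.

Check with t = 0 and p = 0 and q = 0 and r=1, s=0, u=0, v=0:
n1 = p OR v = 0 OR 0 = 0
n2 = r AND n1 = 1 AND 0 = 0
n3 = s OR n2 = 0 OR 0 = 0
n4 = t XOR n3 = 0 XOR 0 = 0
n5 = n3 OR n4 = 0 OR 0 = 0
n6 = n5 OR q = 0 OR 0 = 0
n7 = u OR n6 = 0 OR 0 = 0
n8 = n7 OR n1 = 0 OR 0 = 0
n9 = n8 OR n1 = 0 OR 0 = 0
So n9 = 0.

r=1 s=0 u=0 v=0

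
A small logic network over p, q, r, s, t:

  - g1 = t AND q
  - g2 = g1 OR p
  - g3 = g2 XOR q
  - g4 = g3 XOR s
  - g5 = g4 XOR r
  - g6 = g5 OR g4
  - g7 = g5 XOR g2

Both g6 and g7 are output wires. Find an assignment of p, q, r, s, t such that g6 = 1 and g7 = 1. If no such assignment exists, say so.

p=0 q=1 r=0 s=0 t=0

Check with p=0 q=1 r=0 s=0 t=0:
g1 = t AND q = 0 AND 1 = 0
g2 = g1 OR p = 0 OR 0 = 0
g3 = g2 XOR q = 0 XOR 1 = 1
g4 = g3 XOR s = 1 XOR 0 = 1
g5 = g4 XOR r = 1 XOR 0 = 1
g6 = g5 OR g4 = 1 OR 1 = 1
g7 = g5 XOR g2 = 1 XOR 0 = 1
So g6 = 1 and g7 = 1.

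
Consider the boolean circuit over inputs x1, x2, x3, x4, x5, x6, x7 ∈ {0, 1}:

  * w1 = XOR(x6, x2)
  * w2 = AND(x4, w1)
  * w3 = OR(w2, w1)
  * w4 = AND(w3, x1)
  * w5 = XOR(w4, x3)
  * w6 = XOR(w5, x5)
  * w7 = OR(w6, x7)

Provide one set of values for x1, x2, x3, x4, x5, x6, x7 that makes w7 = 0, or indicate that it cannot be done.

Check with x1=1, x2=1, x3=1, x4=1, x5=1, x6=1, x7=0:
w1 = XOR(x6, x2) = XOR(1, 1) = 0
w2 = AND(x4, w1) = AND(1, 0) = 0
w3 = OR(w2, w1) = OR(0, 0) = 0
w4 = AND(w3, x1) = AND(0, 1) = 0
w5 = XOR(w4, x3) = XOR(0, 1) = 1
w6 = XOR(w5, x5) = XOR(1, 1) = 0
w7 = OR(w6, x7) = OR(0, 0) = 0
So w7 = 0 as required.

x1=1, x2=1, x3=1, x4=1, x5=1, x6=1, x7=0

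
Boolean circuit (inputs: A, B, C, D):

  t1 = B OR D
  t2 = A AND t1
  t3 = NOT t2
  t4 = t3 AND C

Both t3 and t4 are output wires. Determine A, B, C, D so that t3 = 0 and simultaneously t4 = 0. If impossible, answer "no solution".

Check with A=1 B=0 C=1 D=1:
t1 = B OR D = 0 OR 1 = 1
t2 = A AND t1 = 1 AND 1 = 1
t3 = NOT t2 = NOT 1 = 0
t4 = t3 AND C = 0 AND 1 = 0
So t3 = 0 and t4 = 0.

A=1 B=0 C=1 D=1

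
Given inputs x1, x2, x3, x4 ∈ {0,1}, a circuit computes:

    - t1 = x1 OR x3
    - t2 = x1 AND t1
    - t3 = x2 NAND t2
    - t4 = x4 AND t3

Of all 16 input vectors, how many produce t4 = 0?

10

t4 = x4 AND t3 must be 0, so at least one of x4, t3 is 0.
Enumerating the 16 input combinations, 10 give t4 = 0 and 6 give t4 = 1.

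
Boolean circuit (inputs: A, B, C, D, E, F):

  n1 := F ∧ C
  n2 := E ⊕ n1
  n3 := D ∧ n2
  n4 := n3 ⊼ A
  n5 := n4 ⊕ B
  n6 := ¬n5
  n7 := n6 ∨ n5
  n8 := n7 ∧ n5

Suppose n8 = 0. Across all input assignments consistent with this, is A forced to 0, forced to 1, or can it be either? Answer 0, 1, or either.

Both values of A occur among assignments with n8 = 0:
  A=0: A=0, B=1, C=0, D=0, E=0, F=0
  A=1: A=1, B=0, C=0, D=1, E=1, F=0

either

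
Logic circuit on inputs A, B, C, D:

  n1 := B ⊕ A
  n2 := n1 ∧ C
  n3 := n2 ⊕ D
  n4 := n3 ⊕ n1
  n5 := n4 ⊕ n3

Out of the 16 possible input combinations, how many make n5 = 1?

n5 = n4 ⊕ n3 must be 1, so n4 and n3 differ.
Enumerating the 16 input combinations, 8 give n5 = 1 and 8 give n5 = 0.

8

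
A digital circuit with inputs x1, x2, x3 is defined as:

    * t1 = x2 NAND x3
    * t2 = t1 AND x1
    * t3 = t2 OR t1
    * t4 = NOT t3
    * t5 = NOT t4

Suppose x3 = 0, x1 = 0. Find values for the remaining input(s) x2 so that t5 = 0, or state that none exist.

With x3 = 0, x1 = 0 fixed, none of the 2 settings of x2 give t5 = 0.
For example, with x2=0:
t1 = x2 NAND x3 = 0 NAND 0 = 1
t2 = t1 AND x1 = 1 AND 0 = 0
t3 = t2 OR t1 = 0 OR 1 = 1
t4 = NOT t3 = NOT 1 = 0
t5 = NOT t4 = NOT 0 = 1
giving t5 = 1 ≠ 0.

no solution exists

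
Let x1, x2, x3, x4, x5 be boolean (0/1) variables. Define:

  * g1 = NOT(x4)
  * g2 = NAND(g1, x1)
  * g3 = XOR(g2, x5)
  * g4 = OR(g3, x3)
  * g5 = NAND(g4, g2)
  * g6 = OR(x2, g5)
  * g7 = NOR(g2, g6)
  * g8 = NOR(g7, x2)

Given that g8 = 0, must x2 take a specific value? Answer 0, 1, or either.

1

g8 = NOR(g7, x2) must be 0, so at least one of g7, x2 is 1.
Every assignment with g8 = 0 has x2 = 1; there are 16 such assignment(s).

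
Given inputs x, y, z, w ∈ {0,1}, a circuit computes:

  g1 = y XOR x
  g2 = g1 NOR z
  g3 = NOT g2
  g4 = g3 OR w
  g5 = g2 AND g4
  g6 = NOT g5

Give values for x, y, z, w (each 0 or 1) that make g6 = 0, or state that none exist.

g6 = NOT g5 must be 0, so g5 = 1.
g5 = g2 AND g4 must be 1, so both g2 = 1 and g4 = 1.
Check with x=1, y=1, z=0, w=1:
g1 = y XOR x = 1 XOR 1 = 0
g2 = g1 NOR z = 0 NOR 0 = 1
g3 = NOT g2 = NOT 1 = 0
g4 = g3 OR w = 0 OR 1 = 1
g5 = g2 AND g4 = 1 AND 1 = 1
g6 = NOT g5 = NOT 1 = 0
So g6 = 0 as required.

x=1, y=1, z=0, w=1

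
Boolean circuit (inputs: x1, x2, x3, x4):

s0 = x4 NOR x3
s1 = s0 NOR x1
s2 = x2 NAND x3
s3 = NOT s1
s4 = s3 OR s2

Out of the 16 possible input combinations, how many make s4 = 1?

14

s4 = s3 OR s2 must be 1, so at least one of s3, s2 is 1.
Enumerating the 16 input combinations, 14 give s4 = 1 and 2 give s4 = 0.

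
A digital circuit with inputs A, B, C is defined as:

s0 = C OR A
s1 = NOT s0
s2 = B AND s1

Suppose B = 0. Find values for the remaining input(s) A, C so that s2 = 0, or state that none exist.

s2 = B AND s1 must be 0, so at least one of B, s1 is 0.
Check with B = 0 and A=0, C=1:
s0 = C OR A = 1 OR 0 = 1
s1 = NOT s0 = NOT 1 = 0
s2 = B AND s1 = 0 AND 0 = 0
So s2 = 0.

A=0 C=1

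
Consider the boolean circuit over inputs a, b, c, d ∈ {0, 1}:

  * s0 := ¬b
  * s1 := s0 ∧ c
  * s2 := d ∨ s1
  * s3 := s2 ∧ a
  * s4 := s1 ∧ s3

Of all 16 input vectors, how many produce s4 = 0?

14

s4 = s1 ∧ s3 must be 0, so at least one of s1, s3 is 0.
Enumerating the 16 input combinations, 14 give s4 = 0 and 2 give s4 = 1.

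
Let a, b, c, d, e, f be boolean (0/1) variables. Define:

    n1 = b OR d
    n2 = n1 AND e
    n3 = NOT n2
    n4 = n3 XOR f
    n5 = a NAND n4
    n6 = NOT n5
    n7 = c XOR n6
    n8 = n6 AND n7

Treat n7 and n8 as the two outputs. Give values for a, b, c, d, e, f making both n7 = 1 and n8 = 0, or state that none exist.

a=0 b=0 c=1 d=1 e=1 f=0

Check with a=0 b=0 c=1 d=1 e=1 f=0:
n1 = b OR d = 0 OR 1 = 1
n2 = n1 AND e = 1 AND 1 = 1
n3 = NOT n2 = NOT 1 = 0
n4 = n3 XOR f = 0 XOR 0 = 0
n5 = a NAND n4 = 0 NAND 0 = 1
n6 = NOT n5 = NOT 1 = 0
n7 = c XOR n6 = 1 XOR 0 = 1
n8 = n6 AND n7 = 0 AND 1 = 0
So n7 = 1 and n8 = 0.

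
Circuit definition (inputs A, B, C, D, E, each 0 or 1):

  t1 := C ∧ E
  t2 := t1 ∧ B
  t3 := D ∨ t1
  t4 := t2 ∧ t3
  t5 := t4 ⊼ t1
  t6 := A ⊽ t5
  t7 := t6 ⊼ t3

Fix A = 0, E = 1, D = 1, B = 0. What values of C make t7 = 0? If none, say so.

no solution exists

With A = 0, E = 1, D = 1, B = 0 fixed, none of the 2 settings of C give t7 = 0.
For example, with C=1:
t1 = C ∧ E = 1 ∧ 1 = 1
t2 = t1 ∧ B = 1 ∧ 0 = 0
t3 = D ∨ t1 = 1 ∨ 1 = 1
t4 = t2 ∧ t3 = 0 ∧ 1 = 0
t5 = t4 ⊼ t1 = 0 ⊼ 1 = 1
t6 = A ⊽ t5 = 0 ⊽ 1 = 0
t7 = t6 ⊼ t3 = 0 ⊼ 1 = 1
giving t7 = 1 ≠ 0.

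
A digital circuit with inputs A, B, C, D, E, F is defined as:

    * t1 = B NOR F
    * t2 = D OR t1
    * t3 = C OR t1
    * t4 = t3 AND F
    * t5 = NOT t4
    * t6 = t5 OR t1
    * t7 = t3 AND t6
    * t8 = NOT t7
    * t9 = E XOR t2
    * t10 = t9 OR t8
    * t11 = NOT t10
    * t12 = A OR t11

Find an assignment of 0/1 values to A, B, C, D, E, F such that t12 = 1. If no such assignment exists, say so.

A=1, B=1, C=0, D=0, E=1, F=0

Check with A=1, B=1, C=0, D=0, E=1, F=0:
t1 = B NOR F = 1 NOR 0 = 0
t2 = D OR t1 = 0 OR 0 = 0
t3 = C OR t1 = 0 OR 0 = 0
t4 = t3 AND F = 0 AND 0 = 0
t5 = NOT t4 = NOT 0 = 1
t6 = t5 OR t1 = 1 OR 0 = 1
t7 = t3 AND t6 = 0 AND 1 = 0
t8 = NOT t7 = NOT 0 = 1
t9 = E XOR t2 = 1 XOR 0 = 1
t10 = t9 OR t8 = 1 OR 1 = 1
t11 = NOT t10 = NOT 1 = 0
t12 = A OR t11 = 1 OR 0 = 1
So t12 = 1 as required.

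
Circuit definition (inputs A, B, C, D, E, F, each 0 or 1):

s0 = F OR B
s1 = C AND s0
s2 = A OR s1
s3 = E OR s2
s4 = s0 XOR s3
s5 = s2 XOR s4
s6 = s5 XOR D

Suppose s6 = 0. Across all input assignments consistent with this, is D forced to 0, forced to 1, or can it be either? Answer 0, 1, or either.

either

Both values of D occur among assignments with s6 = 0:
  D=0: A=0, B=0, C=0, D=0, E=0, F=0
  D=1: A=0, B=0, C=0, D=1, E=0, F=1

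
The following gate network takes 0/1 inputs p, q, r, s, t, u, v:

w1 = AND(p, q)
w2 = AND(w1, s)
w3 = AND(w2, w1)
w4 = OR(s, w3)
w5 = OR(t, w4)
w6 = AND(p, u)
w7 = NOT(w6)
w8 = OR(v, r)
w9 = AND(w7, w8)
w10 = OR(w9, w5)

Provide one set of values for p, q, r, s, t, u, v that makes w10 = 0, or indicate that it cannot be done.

p=1, q=0, r=1, s=0, t=0, u=1, v=1

w10 = OR(w9, w5) must be 0, so both w9 = 0 and w5 = 0.
w9 = AND(w7, w8) must be 0, so at least one of w7, w8 is 0.
w5 = OR(t, w4) must be 0, so both t = 0 and w4 = 0.
Check with p=1, q=0, r=1, s=0, t=0, u=1, v=1:
w1 = AND(p, q) = AND(1, 0) = 0
w2 = AND(w1, s) = AND(0, 0) = 0
w3 = AND(w2, w1) = AND(0, 0) = 0
w4 = OR(s, w3) = OR(0, 0) = 0
w5 = OR(t, w4) = OR(0, 0) = 0
w6 = AND(p, u) = AND(1, 1) = 1
w7 = NOT(w6) = NOT 1 = 0
w8 = OR(v, r) = OR(1, 1) = 1
w9 = AND(w7, w8) = AND(0, 1) = 0
w10 = OR(w9, w5) = OR(0, 0) = 0
So w10 = 0 as required.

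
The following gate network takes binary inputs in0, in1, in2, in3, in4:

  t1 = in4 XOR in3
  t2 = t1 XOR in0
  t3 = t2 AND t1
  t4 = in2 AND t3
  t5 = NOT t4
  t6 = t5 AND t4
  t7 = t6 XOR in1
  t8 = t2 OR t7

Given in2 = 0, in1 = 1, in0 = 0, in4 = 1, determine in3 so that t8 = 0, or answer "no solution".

With in2 = 0, in1 = 1, in0 = 0, in4 = 1 fixed, none of the 2 settings of in3 give t8 = 0.
For example, with in3=1:
t1 = in4 XOR in3 = 1 XOR 1 = 0
t2 = t1 XOR in0 = 0 XOR 0 = 0
t3 = t2 AND t1 = 0 AND 0 = 0
t4 = in2 AND t3 = 0 AND 0 = 0
t5 = NOT t4 = NOT 0 = 1
t6 = t5 AND t4 = 1 AND 0 = 0
t7 = t6 XOR in1 = 0 XOR 1 = 1
t8 = t2 OR t7 = 0 OR 1 = 1
giving t8 = 1 ≠ 0.

no solution exists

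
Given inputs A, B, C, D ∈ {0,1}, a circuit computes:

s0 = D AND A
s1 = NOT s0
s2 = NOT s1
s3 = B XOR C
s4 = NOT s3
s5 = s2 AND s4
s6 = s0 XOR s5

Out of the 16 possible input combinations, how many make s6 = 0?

14

s6 = s0 XOR s5 must be 0, so s0 and s5 are equal.
Enumerating the 16 input combinations, 14 give s6 = 0 and 2 give s6 = 1.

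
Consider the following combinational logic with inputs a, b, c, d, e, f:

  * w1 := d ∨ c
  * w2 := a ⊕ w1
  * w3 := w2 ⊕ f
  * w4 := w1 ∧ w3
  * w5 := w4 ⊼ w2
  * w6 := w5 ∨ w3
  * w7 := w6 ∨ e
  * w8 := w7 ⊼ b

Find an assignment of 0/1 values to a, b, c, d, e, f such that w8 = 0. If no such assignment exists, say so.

a=1 b=1 c=0 d=0 e=0 f=0

w8 = w7 ⊼ b must be 0, so both w7 = 1 and b = 1.
Check with a=1 b=1 c=0 d=0 e=0 f=0:
w1 = d ∨ c = 0 ∨ 0 = 0
w2 = a ⊕ w1 = 1 ⊕ 0 = 1
w3 = w2 ⊕ f = 1 ⊕ 0 = 1
w4 = w1 ∧ w3 = 0 ∧ 1 = 0
w5 = w4 ⊼ w2 = 0 ⊼ 1 = 1
w6 = w5 ∨ w3 = 1 ∨ 1 = 1
w7 = w6 ∨ e = 1 ∨ 0 = 1
w8 = w7 ⊼ b = 1 ⊼ 1 = 0
So w8 = 0 as required.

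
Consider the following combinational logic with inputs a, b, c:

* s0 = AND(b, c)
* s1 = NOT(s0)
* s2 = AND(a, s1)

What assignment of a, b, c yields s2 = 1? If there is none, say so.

s2 = AND(a, s1) must be 1, so both a = 1 and s1 = 1.
s1 = NOT(s0) must be 1, so s0 = 0.
Check with a=1, b=1, c=0:
s0 = AND(b, c) = AND(1, 0) = 0
s1 = NOT(s0) = NOT 0 = 1
s2 = AND(a, s1) = AND(1, 1) = 1
So s2 = 1 as required.

a=1, b=1, c=0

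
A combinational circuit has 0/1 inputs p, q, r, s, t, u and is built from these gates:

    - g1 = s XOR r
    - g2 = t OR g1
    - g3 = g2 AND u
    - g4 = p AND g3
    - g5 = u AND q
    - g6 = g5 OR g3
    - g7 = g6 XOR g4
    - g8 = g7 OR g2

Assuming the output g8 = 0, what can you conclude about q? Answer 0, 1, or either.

either

Both values of q occur among assignments with g8 = 0:
  q=0: p=0, q=0, r=0, s=0, t=0, u=0
  q=1: p=0, q=1, r=0, s=0, t=0, u=0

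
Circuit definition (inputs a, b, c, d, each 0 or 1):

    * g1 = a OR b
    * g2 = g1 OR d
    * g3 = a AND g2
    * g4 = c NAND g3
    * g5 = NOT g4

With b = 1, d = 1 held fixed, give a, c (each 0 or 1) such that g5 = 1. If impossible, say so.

Check with b = 1, d = 1 and a=1, c=1:
g1 = a OR b = 1 OR 1 = 1
g2 = g1 OR d = 1 OR 1 = 1
g3 = a AND g2 = 1 AND 1 = 1
g4 = c NAND g3 = 1 NAND 1 = 0
g5 = NOT g4 = NOT 0 = 1
So g5 = 1.

a=1, c=1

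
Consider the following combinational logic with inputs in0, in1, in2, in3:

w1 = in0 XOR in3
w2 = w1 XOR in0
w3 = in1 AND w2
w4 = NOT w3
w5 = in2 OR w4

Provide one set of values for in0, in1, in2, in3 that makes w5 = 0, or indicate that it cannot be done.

w5 = in2 OR w4 must be 0, so both in2 = 0 and w4 = 0.
Check with in0=1 in1=1 in2=0 in3=1:
w1 = in0 XOR in3 = 1 XOR 1 = 0
w2 = w1 XOR in0 = 0 XOR 1 = 1
w3 = in1 AND w2 = 1 AND 1 = 1
w4 = NOT w3 = NOT 1 = 0
w5 = in2 OR w4 = 0 OR 0 = 0
So w5 = 0 as required.

in0=1 in1=1 in2=0 in3=1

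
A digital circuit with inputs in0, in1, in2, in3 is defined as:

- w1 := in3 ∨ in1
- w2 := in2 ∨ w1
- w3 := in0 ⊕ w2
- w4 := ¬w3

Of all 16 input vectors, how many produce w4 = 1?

w4 = ¬w3 must be 1, so w3 = 0.
w3 = in0 ⊕ w2 must be 0, so in0 and w2 are equal.
Enumerating the 16 input combinations, 8 give w4 = 1 and 8 give w4 = 0.

8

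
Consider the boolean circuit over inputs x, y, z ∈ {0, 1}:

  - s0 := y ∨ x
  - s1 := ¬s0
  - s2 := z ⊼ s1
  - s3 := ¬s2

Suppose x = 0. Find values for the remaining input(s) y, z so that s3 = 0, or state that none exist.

Check with x = 0 and y=0, z=0:
s0 = y ∨ x = 0 ∨ 0 = 0
s1 = ¬s0 = ¬0 = 1
s2 = z ⊼ s1 = 0 ⊼ 1 = 1
s3 = ¬s2 = ¬1 = 0
So s3 = 0.

y=0 z=0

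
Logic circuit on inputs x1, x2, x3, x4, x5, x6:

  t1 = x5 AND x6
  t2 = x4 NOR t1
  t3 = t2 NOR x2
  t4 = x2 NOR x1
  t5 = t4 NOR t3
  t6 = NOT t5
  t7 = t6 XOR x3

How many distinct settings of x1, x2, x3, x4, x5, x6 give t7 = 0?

32

t7 = t6 XOR x3 must be 0, so t6 and x3 are equal.
Enumerating the 64 input combinations, 32 give t7 = 0 and 32 give t7 = 1.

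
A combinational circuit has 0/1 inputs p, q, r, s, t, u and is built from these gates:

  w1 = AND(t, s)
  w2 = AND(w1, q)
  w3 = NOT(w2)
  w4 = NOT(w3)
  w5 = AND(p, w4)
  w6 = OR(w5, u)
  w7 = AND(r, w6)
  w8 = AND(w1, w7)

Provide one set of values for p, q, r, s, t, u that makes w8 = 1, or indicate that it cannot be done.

w8 = AND(w1, w7) must be 1, so both w1 = 1 and w7 = 1.
Check with p=0, q=1, r=1, s=1, t=1, u=1:
w1 = AND(t, s) = AND(1, 1) = 1
w2 = AND(w1, q) = AND(1, 1) = 1
w3 = NOT(w2) = NOT 1 = 0
w4 = NOT(w3) = NOT 0 = 1
w5 = AND(p, w4) = AND(0, 1) = 0
w6 = OR(w5, u) = OR(0, 1) = 1
w7 = AND(r, w6) = AND(1, 1) = 1
w8 = AND(w1, w7) = AND(1, 1) = 1
So w8 = 1 as required.

p=0, q=1, r=1, s=1, t=1, u=1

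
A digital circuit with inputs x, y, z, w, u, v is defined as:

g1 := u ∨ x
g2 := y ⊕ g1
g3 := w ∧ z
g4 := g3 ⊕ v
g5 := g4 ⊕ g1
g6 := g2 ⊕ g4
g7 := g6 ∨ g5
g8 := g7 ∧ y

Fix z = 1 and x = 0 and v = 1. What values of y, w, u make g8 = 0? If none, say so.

y=0, w=0, u=0

g8 = g7 ∧ y must be 0, so at least one of g7, y is 0.
Check with z = 1 and x = 0 and v = 1 and y=0, w=0, u=0:
g1 = u ∨ x = 0 ∨ 0 = 0
g2 = y ⊕ g1 = 0 ⊕ 0 = 0
g3 = w ∧ z = 0 ∧ 1 = 0
g4 = g3 ⊕ v = 0 ⊕ 1 = 1
g5 = g4 ⊕ g1 = 1 ⊕ 0 = 1
g6 = g2 ⊕ g4 = 0 ⊕ 1 = 1
g7 = g6 ∨ g5 = 1 ∨ 1 = 1
g8 = g7 ∧ y = 1 ∧ 0 = 0
So g8 = 0.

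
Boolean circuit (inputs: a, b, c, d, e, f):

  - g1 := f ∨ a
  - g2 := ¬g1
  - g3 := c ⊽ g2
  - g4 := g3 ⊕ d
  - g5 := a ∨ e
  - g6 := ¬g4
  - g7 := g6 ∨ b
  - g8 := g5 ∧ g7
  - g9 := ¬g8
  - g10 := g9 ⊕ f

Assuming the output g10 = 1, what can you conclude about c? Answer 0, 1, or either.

either

Both values of c occur among assignments with g10 = 1:
  c=0: a=0, b=0, c=0, d=0, e=0, f=0
  c=1: a=0, b=0, c=1, d=0, e=0, f=0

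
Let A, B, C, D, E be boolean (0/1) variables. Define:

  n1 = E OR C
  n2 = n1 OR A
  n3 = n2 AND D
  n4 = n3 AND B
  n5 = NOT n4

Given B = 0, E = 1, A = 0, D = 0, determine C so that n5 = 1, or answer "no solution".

n5 = NOT n4 must be 1, so n4 = 0.
n4 = n3 AND B must be 0, so at least one of n3, B is 0.
Check with B = 0, E = 1, A = 0, D = 0 and C=1:
n1 = E OR C = 1 OR 1 = 1
n2 = n1 OR A = 1 OR 0 = 1
n3 = n2 AND D = 1 AND 0 = 0
n4 = n3 AND B = 0 AND 0 = 0
n5 = NOT n4 = NOT 0 = 1
So n5 = 1.

C=1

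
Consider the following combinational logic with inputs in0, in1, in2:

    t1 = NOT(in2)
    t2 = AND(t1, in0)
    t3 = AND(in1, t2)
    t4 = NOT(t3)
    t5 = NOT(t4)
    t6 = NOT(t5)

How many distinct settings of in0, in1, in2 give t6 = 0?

t6 = NOT(t5) must be 0, so t5 = 1.
t5 = NOT(t4) must be 1, so t4 = 0.
t4 = NOT(t3) must be 0, so t3 = 1.
Enumerating the 8 input combinations, 1 give t6 = 0 and 7 give t6 = 1.

1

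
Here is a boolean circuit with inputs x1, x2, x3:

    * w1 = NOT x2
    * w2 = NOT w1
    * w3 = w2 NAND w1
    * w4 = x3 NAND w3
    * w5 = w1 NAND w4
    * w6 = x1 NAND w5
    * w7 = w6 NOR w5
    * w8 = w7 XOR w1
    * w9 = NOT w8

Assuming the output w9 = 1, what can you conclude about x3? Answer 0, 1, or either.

Both values of x3 occur among assignments with w9 = 1:
  x3=0: x1=0, x2=1, x3=0
  x3=1: x1=0, x2=1, x3=1

either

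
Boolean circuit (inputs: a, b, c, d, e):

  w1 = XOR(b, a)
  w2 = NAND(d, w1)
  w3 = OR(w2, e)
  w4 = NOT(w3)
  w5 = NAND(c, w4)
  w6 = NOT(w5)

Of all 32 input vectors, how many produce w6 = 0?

w6 = NOT(w5) must be 0, so w5 = 1.
w5 = NAND(c, w4) must be 1, so at least one of c, w4 is 0.
Enumerating the 32 input combinations, 30 give w6 = 0 and 2 give w6 = 1.

30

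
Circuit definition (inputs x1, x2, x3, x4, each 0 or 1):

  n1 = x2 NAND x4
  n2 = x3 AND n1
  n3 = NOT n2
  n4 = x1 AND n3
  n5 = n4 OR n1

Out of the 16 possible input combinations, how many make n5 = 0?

n5 = n4 OR n1 must be 0, so both n4 = 0 and n1 = 0.
Satisfying assignments:
  x1=0, x2=1, x3=0, x4=1
  x1=0, x2=1, x3=1, x4=1

2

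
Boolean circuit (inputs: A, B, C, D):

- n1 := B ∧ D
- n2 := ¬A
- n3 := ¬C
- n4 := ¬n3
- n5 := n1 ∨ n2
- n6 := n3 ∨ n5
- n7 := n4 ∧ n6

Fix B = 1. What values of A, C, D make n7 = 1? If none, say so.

A=0, C=1, D=1

Check with B = 1 and A=0, C=1, D=1:
n1 = B ∧ D = 1 ∧ 1 = 1
n2 = ¬A = ¬0 = 1
n3 = ¬C = ¬1 = 0
n4 = ¬n3 = ¬0 = 1
n5 = n1 ∨ n2 = 1 ∨ 1 = 1
n6 = n3 ∨ n5 = 0 ∨ 1 = 1
n7 = n4 ∧ n6 = 1 ∧ 1 = 1
So n7 = 1.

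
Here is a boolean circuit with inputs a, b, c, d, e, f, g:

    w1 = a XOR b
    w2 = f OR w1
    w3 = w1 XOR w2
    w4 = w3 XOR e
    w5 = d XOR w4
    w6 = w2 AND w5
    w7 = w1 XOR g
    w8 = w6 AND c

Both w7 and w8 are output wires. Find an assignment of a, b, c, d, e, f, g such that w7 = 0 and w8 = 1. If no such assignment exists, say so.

a=0, b=1, c=1, d=1, e=0, f=1, g=1

Check with a=0, b=1, c=1, d=1, e=0, f=1, g=1:
w1 = a XOR b = 0 XOR 1 = 1
w2 = f OR w1 = 1 OR 1 = 1
w3 = w1 XOR w2 = 1 XOR 1 = 0
w4 = w3 XOR e = 0 XOR 0 = 0
w5 = d XOR w4 = 1 XOR 0 = 1
w6 = w2 AND w5 = 1 AND 1 = 1
w7 = w1 XOR g = 1 XOR 1 = 0
w8 = w6 AND c = 1 AND 1 = 1
So w7 = 0 and w8 = 1.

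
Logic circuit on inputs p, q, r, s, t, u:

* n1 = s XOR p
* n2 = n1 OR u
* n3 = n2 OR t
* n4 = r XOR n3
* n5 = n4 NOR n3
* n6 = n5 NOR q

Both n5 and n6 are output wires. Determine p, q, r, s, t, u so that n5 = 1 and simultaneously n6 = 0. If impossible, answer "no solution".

Check with p=1, q=0, r=0, s=1, t=0, u=0:
n1 = s XOR p = 1 XOR 1 = 0
n2 = n1 OR u = 0 OR 0 = 0
n3 = n2 OR t = 0 OR 0 = 0
n4 = r XOR n3 = 0 XOR 0 = 0
n5 = n4 NOR n3 = 0 NOR 0 = 1
n6 = n5 NOR q = 1 NOR 0 = 0
So n5 = 1 and n6 = 0.

p=1, q=0, r=0, s=1, t=0, u=0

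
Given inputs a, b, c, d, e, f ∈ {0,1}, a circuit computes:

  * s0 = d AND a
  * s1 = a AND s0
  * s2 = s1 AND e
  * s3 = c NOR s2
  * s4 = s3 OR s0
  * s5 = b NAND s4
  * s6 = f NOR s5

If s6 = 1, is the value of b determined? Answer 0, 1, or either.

s6 = f NOR s5 must be 1, so both f = 0 and s5 = 0.
s5 = b NAND s4 must be 0, so both b = 1 and s4 = 1.
Every assignment with s6 = 1 has b = 1; there are 10 such assignment(s).

1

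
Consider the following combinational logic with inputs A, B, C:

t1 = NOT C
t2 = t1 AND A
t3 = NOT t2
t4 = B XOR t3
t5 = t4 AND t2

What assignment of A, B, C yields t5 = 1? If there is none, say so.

t5 = t4 AND t2 must be 1, so both t4 = 1 and t2 = 1.
t4 = B XOR t3 must be 1, so B and t3 differ.
Check with A=1, B=1, C=0:
t1 = NOT C = NOT 0 = 1
t2 = t1 AND A = 1 AND 1 = 1
t3 = NOT t2 = NOT 1 = 0
t4 = B XOR t3 = 1 XOR 0 = 1
t5 = t4 AND t2 = 1 AND 1 = 1
So t5 = 1 as required.

A=1, B=1, C=0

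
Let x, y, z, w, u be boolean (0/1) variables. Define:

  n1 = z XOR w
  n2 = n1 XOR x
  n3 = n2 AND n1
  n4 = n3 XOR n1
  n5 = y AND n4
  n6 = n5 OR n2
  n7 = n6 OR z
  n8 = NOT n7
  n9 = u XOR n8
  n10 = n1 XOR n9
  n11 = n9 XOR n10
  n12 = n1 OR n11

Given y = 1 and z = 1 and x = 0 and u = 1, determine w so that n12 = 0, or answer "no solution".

Check with y = 1 and z = 1 and x = 0 and u = 1 and w=1:
n1 = z XOR w = 1 XOR 1 = 0
n2 = n1 XOR x = 0 XOR 0 = 0
n3 = n2 AND n1 = 0 AND 0 = 0
n4 = n3 XOR n1 = 0 XOR 0 = 0
n5 = y AND n4 = 1 AND 0 = 0
n6 = n5 OR n2 = 0 OR 0 = 0
n7 = n6 OR z = 0 OR 1 = 1
n8 = NOT n7 = NOT 1 = 0
n9 = u XOR n8 = 1 XOR 0 = 1
n10 = n1 XOR n9 = 0 XOR 1 = 1
n11 = n9 XOR n10 = 1 XOR 1 = 0
n12 = n1 OR n11 = 0 OR 0 = 0
So n12 = 0.

w=1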